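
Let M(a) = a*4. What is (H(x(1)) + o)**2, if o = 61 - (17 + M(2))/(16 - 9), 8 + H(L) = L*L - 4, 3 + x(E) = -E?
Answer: 184900/49 ≈ 3773.5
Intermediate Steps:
M(a) = 4*a
x(E) = -3 - E
H(L) = -12 + L**2 (H(L) = -8 + (L*L - 4) = -8 + (L**2 - 4) = -8 + (-4 + L**2) = -12 + L**2)
o = 402/7 (o = 61 - (17 + 4*2)/(16 - 9) = 61 - (17 + 8)/7 = 61 - 25/7 = 402/7 ≈ 57.429)
(H(x(1)) + o)**2 = ((-12 + (-3 - 1*1)**2) + 402/7)**2 = ((-12 + (-3 - 1)**2) + 402/7)**2 = ((-12 + (-4)**2) + 402/7)**2 = ((-12 + 16) + 402/7)**2 = (4 + 402/7)**2 = (430/7)**2 = 184900/49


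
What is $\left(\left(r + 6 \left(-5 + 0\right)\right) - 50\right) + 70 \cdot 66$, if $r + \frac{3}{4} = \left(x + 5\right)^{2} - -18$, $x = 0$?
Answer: $\frac{18329}{4} \approx 4582.3$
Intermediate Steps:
$r = \frac{169}{4}$ ($r = - \frac{3}{4} - \left(-18 - \left(0 + 5\right)^{2}\right) = - \frac{3}{4} + \left(5^{2} + 18\right) = - \frac{3}{4} + \left(25 + 18\right) = - \frac{3}{4} + 43 = \frac{169}{4} \approx 42.25$)
$\left(\left(r + 6 \left(-5 + 0\right)\right) - 50\right) + 70 \cdot 66 = \left(\left(\frac{169}{4} + 6 \left(-5 + 0\right)\right) - 50\right) + 70 \cdot 66 = \left(\left(\frac{169}{4} + 6 \left(-5\right)\right) - 50\right) + 4620 = \left(\left(\frac{169}{4} - 30\right) - 50\right) + 4620 = \left(\frac{49}{4} - 50\right) + 4620 = - \frac{151}{4} + 4620 = \frac{18329}{4}$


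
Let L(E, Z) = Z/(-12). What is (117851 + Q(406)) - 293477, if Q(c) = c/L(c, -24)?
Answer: -175423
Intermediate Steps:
L(E, Z) = -Z/12 (L(E, Z) = Z*(-1/12) = -Z/12)
Q(c) = c/2 (Q(c) = c/((-1/12*(-24))) = c/2)
(117851 + Q(406)) - 293477 = (117851 + (½)*406) - 293477 = (117851 + 203) - 293477 = 118054 - 293477 = -175423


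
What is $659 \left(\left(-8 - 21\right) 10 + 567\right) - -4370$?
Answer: $186913$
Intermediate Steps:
$659 \left(\left(-8 - 21\right) 10 + 567\right) - -4370 = 659 \left(\left(-29\right) 10 + 567\right) + 4370 = 659 \left(-290 + 567\right) + 4370 = 659 \cdot 277 + 4370 = 182543 + 4370 = 186913$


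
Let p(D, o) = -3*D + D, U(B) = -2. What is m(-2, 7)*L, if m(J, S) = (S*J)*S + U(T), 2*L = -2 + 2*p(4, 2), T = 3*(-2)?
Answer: 900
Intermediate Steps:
T = -6
p(D, o) = -2*D
L = -9 (L = (-2 + 2*(-2*4))/2 = (-2 + 2*(-8))/2 = (-2 - 16)/2 = (½)*(-18) = -9)
m(J, S) = -2 + J*S² (m(J, S) = (S*J)*S - 2 = (J*S)*S - 2 = J*S² - 2 = -2 + J*S²)
m(-2, 7)*L = (-2 - 2*7²)*(-9) = (-2 - 2*49)*(-9) = (-2 - 98)*(-9) = -100*(-9) = 900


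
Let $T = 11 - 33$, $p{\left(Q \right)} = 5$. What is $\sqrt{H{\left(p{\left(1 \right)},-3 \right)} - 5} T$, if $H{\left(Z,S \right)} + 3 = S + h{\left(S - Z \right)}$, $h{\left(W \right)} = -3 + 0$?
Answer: $- 22 i \sqrt{14} \approx - 82.316 i$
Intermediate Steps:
$h{\left(W \right)} = -3$
$H{\left(Z,S \right)} = -6 + S$ ($H{\left(Z,S \right)} = -3 + \left(S - 3\right) = -3 + \left(-3 + S\right) = -6 + S$)
$T = -22$
$\sqrt{H{\left(p{\left(1 \right)},-3 \right)} - 5} T = \sqrt{\left(-6 - 3\right) - 5} \left(-22\right) = \sqrt{-9 - 5} \left(-22\right) = \sqrt{-14} \left(-22\right) = i \sqrt{14} \left(-22\right) = - 22 i \sqrt{14}$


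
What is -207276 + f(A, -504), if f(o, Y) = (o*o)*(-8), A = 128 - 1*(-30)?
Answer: -406988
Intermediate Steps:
A = 158 (A = 128 + 30 = 158)
f(o, Y) = -8*o² (f(o, Y) = o²*(-8) = -8*o²)
-207276 + f(A, -504) = -207276 - 8*158² = -207276 - 8*24964 = -207276 - 199712 = -406988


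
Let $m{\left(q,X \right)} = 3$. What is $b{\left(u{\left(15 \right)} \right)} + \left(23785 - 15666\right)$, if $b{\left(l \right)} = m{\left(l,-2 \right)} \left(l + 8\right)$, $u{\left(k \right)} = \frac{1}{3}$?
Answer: $8144$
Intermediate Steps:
$u{\left(k \right)} = \frac{1}{3}$
$b{\left(l \right)} = 24 + 3 l$ ($b{\left(l \right)} = 3 \left(l + 8\right) = 3 \left(8 + l\right) = 24 + 3 l$)
$b{\left(u{\left(15 \right)} \right)} + \left(23785 - 15666\right) = \left(24 + 3 \cdot \frac{1}{3}\right) + \left(23785 - 15666\right) = \left(24 + 1\right) + \left(23785 - 15666\right) = 25 + 8119 = 8144$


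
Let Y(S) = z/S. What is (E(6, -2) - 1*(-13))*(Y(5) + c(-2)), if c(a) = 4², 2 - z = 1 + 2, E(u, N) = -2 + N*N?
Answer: 237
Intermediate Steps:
E(u, N) = -2 + N²
z = -1 (z = 2 - (1 + 2) = 2 - 1*3 = 2 - 3 = -1)
c(a) = 16
Y(S) = -1/S
(E(6, -2) - 1*(-13))*(Y(5) + c(-2)) = ((-2 + (-2)²) - 1*(-13))*(-1/5 + 16) = ((-2 + 4) + 13)*(-1*⅕ + 16) = (2 + 13)*(-⅕ + 16) = 15*(79/5) = 237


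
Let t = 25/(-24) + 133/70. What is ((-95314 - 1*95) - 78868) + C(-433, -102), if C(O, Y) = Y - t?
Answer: -20925583/120 ≈ -1.7438e+5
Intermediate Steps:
t = 103/120 (t = 25*(-1/24) + 133*(1/70) = -25/24 + 19/10 = 103/120 ≈ 0.85833)
C(O, Y) = -103/120 + Y (C(O, Y) = Y - 1*103/120 = Y - 103/120 = -103/120 + Y)
((-95314 - 1*95) - 78868) + C(-433, -102) = ((-95314 - 1*95) - 78868) + (-103/120 - 102) = ((-95314 - 95) - 78868) - 12343/120 = (-95409 - 78868) - 12343/120 = -174277 - 12343/120 = -20925583/120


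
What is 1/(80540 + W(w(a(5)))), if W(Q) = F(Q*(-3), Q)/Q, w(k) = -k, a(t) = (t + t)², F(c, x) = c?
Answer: 1/80537 ≈ 1.2417e-5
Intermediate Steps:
a(t) = 4*t² (a(t) = (2*t)² = 4*t²)
W(Q) = -3 (W(Q) = (Q*(-3))/Q = (-3*Q)/Q = -3)
1/(80540 + W(w(a(5)))) = 1/(80540 - 3) = 1/80537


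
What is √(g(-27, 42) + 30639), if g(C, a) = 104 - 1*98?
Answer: 3*√3405 ≈ 175.06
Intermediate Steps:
g(C, a) = 6 (g(C, a) = 104 - 98 = 6)
√(g(-27, 42) + 30639) = √(6 + 30639) = √30645 = 3*√3405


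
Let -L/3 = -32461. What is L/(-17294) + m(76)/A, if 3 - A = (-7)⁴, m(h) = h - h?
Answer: -97383/17294 ≈ -5.6310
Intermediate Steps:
L = 97383 (L = -3*(-32461) = 97383)
m(h) = 0
A = -2398 (A = 3 - 1*(-7)⁴ = 3 - 1*2401 = 3 - 2401 = -2398)
L/(-17294) + m(76)/A = 97383/(-17294) + 0/(-2398) = 97383*(-1/17294) + 0*(-1/2398) = -97383/17294 + 0 = -97383/17294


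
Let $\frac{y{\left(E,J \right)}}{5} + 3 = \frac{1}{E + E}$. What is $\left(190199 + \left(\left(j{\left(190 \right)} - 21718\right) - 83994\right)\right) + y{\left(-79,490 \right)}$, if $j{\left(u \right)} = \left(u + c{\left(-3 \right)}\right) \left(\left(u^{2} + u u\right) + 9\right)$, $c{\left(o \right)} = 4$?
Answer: $\frac{2226696839}{158} \approx 1.4093 \cdot 10^{7}$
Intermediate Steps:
$y{\left(E,J \right)} = -15 + \frac{5}{2 E}$ ($y{\left(E,J \right)} = -15 + \frac{5}{E + E} = -15 + \frac{5}{2 E}$)
$j{\left(u \right)} = \left(4 + u\right) \left(9 + 2 u^{2}\right)$ ($j{\left(u \right)} = \left(u + 4\right) \left(\left(u^{2} + u u\right) + 9\right) = \left(4 + u\right) \left(\left(u^{2} + u^{2}\right) + 9\right) = \left(4 + u\right) \left(2 u^{2} + 9\right) = \left(4 + u\right) \left(9 + 2 u^{2}\right)$)
$\left(190199 + \left(\left(j{\left(190 \right)} - 21718\right) - 83994\right)\right) + y{\left(-79,490 \right)} = \left(190199 + \left(\left(\left(36 + 2 \cdot 190^{3} + 8 \cdot 190^{2} + 9 \cdot 190\right) - 21718\right) - 83994\right)\right) - \left(15 - \frac{5}{2 \left(-79\right)}\right) = \left(190199 + \left(\left(\left(36 + 2 \cdot 6859000 + 8 \cdot 36100 + 1710\right) - 21718\right) - 83994\right)\right) + \left(-15 + \frac{5}{2} \left(- \frac{1}{79}\right)\right) = \left(190199 + \left(\left(\left(36 + 13718000 + 288800 + 1710\right) - 21718\right) - 83994\right)\right) - \frac{2375}{158} = \left(190199 + \left(\left(14008546 - 21718\right) - 83994\right)\right) - \frac{2375}{158} = \left(190199 + \left(13986828 - 83994\right)\right) - \frac{2375}{158} = \left(190199 + 13902834\right) - \frac{2375}{158} = 14093033 - \frac{2375}{158} = \frac{2226696839}{158}$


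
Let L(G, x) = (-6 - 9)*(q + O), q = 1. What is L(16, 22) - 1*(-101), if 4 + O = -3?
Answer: 191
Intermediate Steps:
O = -7 (O = -4 - 3 = -7)
L(G, x) = 90 (L(G, x) = (-6 - 9)*(1 - 7) = -15*(-6) = 90)
L(16, 22) - 1*(-101) = 90 - 1*(-101) = 90 + 101 = 191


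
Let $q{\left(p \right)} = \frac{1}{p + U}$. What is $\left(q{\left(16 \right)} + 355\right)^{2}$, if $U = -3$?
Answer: $\frac{21307456}{169} \approx 1.2608 \cdot 10^{5}$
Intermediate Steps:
$q{\left(p \right)} = \frac{1}{-3 + p}$ ($q{\left(p \right)} = \frac{1}{p - 3} = \frac{1}{-3 + p}$)
$\left(q{\left(16 \right)} + 355\right)^{2} = \left(\frac{1}{-3 + 16} + 355\right)^{2} = \left(\frac{1}{13} + 355\right)^{2} = \left(\frac{4616}{13}\right)^{2} = \frac{21307456}{169}$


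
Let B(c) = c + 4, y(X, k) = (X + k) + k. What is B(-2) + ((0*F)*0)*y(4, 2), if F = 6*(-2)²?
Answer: 2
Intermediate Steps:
F = 24 (F = 6*4 = 24)
y(X, k) = X + 2*k
B(c) = 4 + c
B(-2) + ((0*F)*0)*y(4, 2) = (4 - 2) + ((0*24)*0)*(4 + 2*2) = 2 + (0*0)*(4 + 4) = 2 + 0*8 = 2 + 0 = 2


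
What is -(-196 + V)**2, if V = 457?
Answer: -68121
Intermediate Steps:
-(-196 + V)**2 = -(-196 + 457)**2 = -1*261**2 = -1*68121 = -68121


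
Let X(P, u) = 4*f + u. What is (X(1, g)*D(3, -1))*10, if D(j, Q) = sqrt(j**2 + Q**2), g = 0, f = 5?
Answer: 200*sqrt(10) ≈ 632.46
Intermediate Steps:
X(P, u) = 20 + u (X(P, u) = 4*5 + u = 20 + u)
D(j, Q) = sqrt(Q**2 + j**2)
(X(1, g)*D(3, -1))*10 = ((20 + 0)*sqrt((-1)**2 + 3**2))*10 = (20*sqrt(1 + 9))*10 = (20*sqrt(10))*10 = 200*sqrt(10)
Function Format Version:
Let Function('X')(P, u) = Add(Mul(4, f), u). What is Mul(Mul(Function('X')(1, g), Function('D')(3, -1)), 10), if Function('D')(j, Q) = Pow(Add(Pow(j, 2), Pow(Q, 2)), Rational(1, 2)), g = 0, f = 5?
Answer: Mul(200, Pow(10, Rational(1, 2))) ≈ 632.46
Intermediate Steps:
Function('X')(P, u) = Add(20, u) (Function('X')(P, u) = Add(Mul(4, 5), u) = Add(20, u))
Function('D')(j, Q) = Pow(Add(Pow(Q, 2), Pow(j, 2)), Rational(1, 2))
Mul(Mul(Function('X')(1, g), Function('D')(3, -1)), 10) = Mul(Mul(Add(20, 0), Pow(Add(Pow(-1, 2), Pow(3, 2)), Rational(1, 2))), 10) = Mul(Mul(20, Pow(Add(1, 9), Rational(1, 2))), 10) = Mul(Mul(20, Pow(10, Rational(1, 2))), 10) = Mul(200, Pow(10, Rational(1, 2)))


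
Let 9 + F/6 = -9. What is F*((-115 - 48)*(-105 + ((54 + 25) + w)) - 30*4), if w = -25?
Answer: -884844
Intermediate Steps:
F = -108 (F = -54 + 6*(-9) = -54 - 54 = -108)
F*((-115 - 48)*(-105 + ((54 + 25) + w)) - 30*4) = -108*((-115 - 48)*(-105 + ((54 + 25) - 25)) - 30*4) = -108*(-163*(-105 + (79 - 25)) - 120) = -108*(-163*(-105 + 54) - 120) = -108*(-163*(-51) - 120) = -108*(8313 - 120) = -108*8193 = -884844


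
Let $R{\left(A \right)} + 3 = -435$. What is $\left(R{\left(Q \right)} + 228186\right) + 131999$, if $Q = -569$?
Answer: $359747$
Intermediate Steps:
$R{\left(A \right)} = -438$ ($R{\left(A \right)} = -3 - 435 = -438$)
$\left(R{\left(Q \right)} + 228186\right) + 131999 = \left(-438 + 228186\right) + 131999 = 227748 + 131999 = 359747$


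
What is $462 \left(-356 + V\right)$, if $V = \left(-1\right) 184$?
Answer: $-249480$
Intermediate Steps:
$V = -184$
$462 \left(-356 + V\right) = 462 \left(-356 - 184\right) = 462 \left(-540\right) = -249480$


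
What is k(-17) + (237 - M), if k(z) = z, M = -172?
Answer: 392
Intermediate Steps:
k(-17) + (237 - M) = -17 + (237 - 1*(-172)) = -17 + (237 + 172) = -17 + 409 = 392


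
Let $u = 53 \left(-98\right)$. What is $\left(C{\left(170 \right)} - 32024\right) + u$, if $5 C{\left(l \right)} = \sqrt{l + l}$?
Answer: $-37218 + \frac{2 \sqrt{85}}{5} \approx -37214.0$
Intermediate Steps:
$C{\left(l \right)} = \frac{\sqrt{2} \sqrt{l}}{5}$ ($C{\left(l \right)} = \frac{\sqrt{l + l}}{5} = \frac{\sqrt{2 l}}{5} = \frac{\sqrt{2} \sqrt{l}}{5}$)
$u = -5194$
$\left(C{\left(170 \right)} - 32024\right) + u = \left(\frac{\sqrt{2} \sqrt{170}}{5} - 32024\right) - 5194 = \left(\frac{2 \sqrt{85}}{5} - 32024\right) - 5194 = \left(-32024 + \frac{2 \sqrt{85}}{5}\right) - 5194 = -37218 + \frac{2 \sqrt{85}}{5}$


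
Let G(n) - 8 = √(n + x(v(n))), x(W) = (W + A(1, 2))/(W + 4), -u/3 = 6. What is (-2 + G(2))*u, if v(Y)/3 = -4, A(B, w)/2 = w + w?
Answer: -108 - 9*√10 ≈ -136.46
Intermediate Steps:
A(B, w) = 4*w (A(B, w) = 2*(w + w) = 2*(2*w) = 4*w)
v(Y) = -12 (v(Y) = 3*(-4) = -12)
u = -18 (u = -3*6 = -18)
x(W) = (8 + W)/(4 + W) (x(W) = (W + 4*2)/(W + 4) = (W + 8)/(4 + W) = (8 + W)/(4 + W))
G(n) = 8 + √(½ + n) (G(n) = 8 + √(n + (8 - 12)/(4 - 12)) = 8 + √(n - 4/(-8)) = 8 + √(n - ⅛*(-4)) = 8 + √(n + ½) = 8 + √(½ + n))
(-2 + G(2))*u = (-2 + (8 + √(2 + 4*2)/2))*(-18) = (-2 + (8 + √(2 + 8)/2))*(-18) = (-2 + (8 + √10/2))*(-18) = (6 + √10/2)*(-18) = -108 - 9*√10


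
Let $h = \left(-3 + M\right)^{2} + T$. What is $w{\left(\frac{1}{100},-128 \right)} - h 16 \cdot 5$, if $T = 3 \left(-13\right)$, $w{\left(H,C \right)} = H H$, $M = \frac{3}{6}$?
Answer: $\frac{26200001}{10000} \approx 2620.0$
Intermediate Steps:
$M = \frac{1}{2}$ ($M = 3 \cdot \frac{1}{6} = \frac{1}{2} \approx 0.5$)
$w{\left(H,C \right)} = H^{2}$
$T = -39$
$h = - \frac{131}{4}$ ($h = \left(-3 + \frac{1}{2}\right)^{2} - 39 = \left(- \frac{5}{2}\right)^{2} - 39 = \frac{25}{4} - 39 = - \frac{131}{4} \approx -32.75$)
$w{\left(\frac{1}{100},-128 \right)} - h 16 \cdot 5 = \left(\frac{1}{100}\right)^{2} - \left(- \frac{131}{4}\right) 16 \cdot 5 = \left(\frac{1}{100}\right)^{2} - \left(-524\right) 5 = \frac{1}{10000} - -2620 = \frac{1}{10000} + 2620 = \frac{26200001}{10000}$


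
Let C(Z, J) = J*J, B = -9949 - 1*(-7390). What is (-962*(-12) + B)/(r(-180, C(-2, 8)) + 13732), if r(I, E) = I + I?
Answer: 8985/13372 ≈ 0.67193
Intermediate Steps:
B = -2559 (B = -9949 + 7390 = -2559)
C(Z, J) = J²
r(I, E) = 2*I
(-962*(-12) + B)/(r(-180, C(-2, 8)) + 13732) = (-962*(-12) - 2559)/(2*(-180) + 13732) = (11544 - 2559)/(-360 + 13732) = 8985/13372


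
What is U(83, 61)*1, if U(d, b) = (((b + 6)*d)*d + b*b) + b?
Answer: 465345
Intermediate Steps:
U(d, b) = b + b**2 + d**2*(6 + b) (U(d, b) = (((6 + b)*d)*d + b**2) + b = ((d*(6 + b))*d + b**2) + b = (d**2*(6 + b) + b**2) + b = (b**2 + d**2*(6 + b)) + b = b + b**2 + d**2*(6 + b))
U(83, 61)*1 = (61 + 61**2 + 6*83**2 + 61*83**2)*1 = (61 + 3721 + 6*6889 + 61*6889)*1 = (61 + 3721 + 41334 + 420229)*1 = 465345*1 = 465345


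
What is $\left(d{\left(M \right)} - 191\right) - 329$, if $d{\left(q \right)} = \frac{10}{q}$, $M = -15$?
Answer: $- \frac{1562}{3} \approx -520.67$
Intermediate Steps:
$\left(d{\left(M \right)} - 191\right) - 329 = \left(\frac{10}{-15} - 191\right) - 329 = \left(10 \left(- \frac{1}{15}\right) - 191\right) - 329 = \left(- \frac{2}{3} - 191\right) - 329 = - \frac{575}{3} - 329 = - \frac{1562}{3}$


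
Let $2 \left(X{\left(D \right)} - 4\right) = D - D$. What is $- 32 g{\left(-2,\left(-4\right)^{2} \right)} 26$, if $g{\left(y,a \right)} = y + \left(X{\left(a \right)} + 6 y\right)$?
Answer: $8320$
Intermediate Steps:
$X{\left(D \right)} = 4$ ($X{\left(D \right)} = 4 + \frac{D - D}{2} = 4 + \frac{1}{2} \cdot 0 = 4 + 0 = 4$)
$g{\left(y,a \right)} = 4 + 7 y$ ($g{\left(y,a \right)} = y + \left(4 + 6 y\right) = 4 + 7 y$)
$- 32 g{\left(-2,\left(-4\right)^{2} \right)} 26 = - 32 \left(4 + 7 \left(-2\right)\right) 26 = - 32 \left(4 - 14\right) 26 = \left(-32\right) \left(-10\right) 26 = 320 \cdot 26 = 8320$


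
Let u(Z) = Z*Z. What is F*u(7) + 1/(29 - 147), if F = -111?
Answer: -641803/118 ≈ -5439.0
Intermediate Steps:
u(Z) = Z²
F*u(7) + 1/(29 - 147) = -111*7² + 1/(29 - 147) = -111*49 + 1/(-118) = -5439 - 1/118 = -641803/118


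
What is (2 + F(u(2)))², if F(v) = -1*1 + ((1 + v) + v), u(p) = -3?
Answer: 16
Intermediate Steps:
F(v) = 2*v (F(v) = -1 + (1 + 2*v) = 2*v)
(2 + F(u(2)))² = (2 + 2*(-3))² = (2 - 6)² = (-4)² = 16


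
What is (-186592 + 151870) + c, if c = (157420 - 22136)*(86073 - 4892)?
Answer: 10982455682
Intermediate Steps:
c = 10982490404 (c = 135284*81181 = 10982490404)
(-186592 + 151870) + c = (-186592 + 151870) + 10982490404 = -34722 + 10982490404 = 10982455682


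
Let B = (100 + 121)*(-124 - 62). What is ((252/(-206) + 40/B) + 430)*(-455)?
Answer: -31769522120/162843 ≈ -1.9509e+5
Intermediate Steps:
B = -41106 (B = 221*(-186) = -41106)
((252/(-206) + 40/B) + 430)*(-455) = ((252/(-206) + 40/(-41106)) + 430)*(-455) = ((252*(-1/206) + 40*(-1/41106)) + 430)*(-455) = ((-126/103 - 20/20553) + 430)*(-455) = (-2591738/2116959 + 430)*(-455) = (907700632/2116959)*(-455) = -31769522120/162843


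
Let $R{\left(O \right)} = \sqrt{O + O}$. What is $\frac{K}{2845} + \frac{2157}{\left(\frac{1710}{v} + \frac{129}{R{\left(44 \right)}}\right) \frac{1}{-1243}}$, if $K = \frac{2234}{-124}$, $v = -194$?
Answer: $- \frac{383506967576424397}{1807898897990} - \frac{723172559758 \sqrt{22}}{10249441} \approx -5.4307 \cdot 10^{5}$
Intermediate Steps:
$R{\left(O \right)} = \sqrt{2} \sqrt{O}$ ($R{\left(O \right)} = \sqrt{2 O} = \sqrt{2} \sqrt{O}$)
$K = - \frac{1117}{62}$ ($K = 2234 \left(- \frac{1}{124}\right) = - \frac{1117}{62} \approx -18.016$)
$\frac{K}{2845} + \frac{2157}{\left(\frac{1710}{v} + \frac{129}{R{\left(44 \right)}}\right) \frac{1}{-1243}} = - \frac{1117}{62 \cdot 2845} + \frac{2157}{\left(\frac{1710}{-194} + \frac{129}{\sqrt{2} \sqrt{44}}\right) \frac{1}{-1243}} = \left(- \frac{1117}{62}\right) \frac{1}{2845} + \frac{2157}{\left(1710 \left(- \frac{1}{194}\right) + \frac{129}{\sqrt{2} \cdot 2 \sqrt{11}}\right) \left(- \frac{1}{1243}\right)} = - \frac{1117}{176390} + \frac{2157}{\left(- \frac{855}{97} + \frac{129}{2 \sqrt{22}}\right) \left(- \frac{1}{1243}\right)} = - \frac{1117}{176390} + \frac{2157}{\left(- \frac{855}{97} + 129 \frac{\sqrt{22}}{44}\right) \left(- \frac{1}{1243}\right)} = - \frac{1117}{176390} + \frac{2157}{\left(- \frac{855}{97} + \frac{129 \sqrt{22}}{44}\right) \left(- \frac{1}{1243}\right)} = - \frac{1117}{176390} + \frac{2157}{\frac{855}{120571} - \frac{129 \sqrt{22}}{54692}}$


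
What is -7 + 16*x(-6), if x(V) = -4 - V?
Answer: 25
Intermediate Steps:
-7 + 16*x(-6) = -7 + 16*(-4 - 1*(-6)) = -7 + 16*(-4 + 6) = -7 + 16*2 = -7 + 32 = 25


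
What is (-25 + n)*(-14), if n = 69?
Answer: -616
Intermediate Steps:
(-25 + n)*(-14) = (-25 + 69)*(-14) = 44*(-14) = -616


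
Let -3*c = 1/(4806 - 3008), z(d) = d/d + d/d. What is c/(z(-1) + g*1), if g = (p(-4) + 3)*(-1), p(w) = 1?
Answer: 1/10788 ≈ 9.2696e-5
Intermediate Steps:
g = -4 (g = (1 + 3)*(-1) = 4*(-1) = -4)
z(d) = 2 (z(d) = 1 + 1 = 2)
c = -1/5394 (c = -1/(3*(4806 - 3008)) = -⅓/1798 = -⅓*1/1798 = -1/5394 ≈ -0.00018539)
c/(z(-1) + g*1) = -1/(5394*(2 - 4*1)) = -1/(5394*(2 - 4)) = -1/5394/(-2) = -1/5394*(-½) = 1/10788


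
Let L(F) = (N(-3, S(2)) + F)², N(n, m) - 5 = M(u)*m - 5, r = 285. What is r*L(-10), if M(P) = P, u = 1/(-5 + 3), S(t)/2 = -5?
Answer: 7125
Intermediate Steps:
S(t) = -10 (S(t) = 2*(-5) = -10)
u = -½ (u = 1/(-2) = -½ ≈ -0.50000)
N(n, m) = -m/2 (N(n, m) = 5 + (-m/2 - 5) = 5 + (-5 - m/2) = -m/2)
L(F) = (5 + F)² (L(F) = (-½*(-10) + F)² = (5 + F)²)
r*L(-10) = 285*(5 - 10)² = 285*(-5)² = 285*25 = 7125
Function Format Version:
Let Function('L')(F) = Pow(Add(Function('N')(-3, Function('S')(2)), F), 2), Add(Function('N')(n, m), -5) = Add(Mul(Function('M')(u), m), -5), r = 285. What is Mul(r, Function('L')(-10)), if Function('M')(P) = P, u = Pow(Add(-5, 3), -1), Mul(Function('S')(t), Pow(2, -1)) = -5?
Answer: 7125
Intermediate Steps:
Function('S')(t) = -10 (Function('S')(t) = Mul(2, -5) = -10)
u = Rational(-1, 2) (u = Pow(-2, -1) = Rational(-1, 2) ≈ -0.50000)
Function('N')(n, m) = Mul(Rational(-1, 2), m) (Function('N')(n, m) = Add(5, Add(Mul(Rational(-1, 2), m), -5)) = Add(5, Add(-5, Mul(Rational(-1, 2), m))) = Mul(Rational(-1, 2), m))
Function('L')(F) = Pow(Add(5, F), 2) (Function('L')(F) = Pow(Add(Mul(Rational(-1, 2), -10), F), 2) = Pow(Add(5, F), 2))
Mul(r, Function('L')(-10)) = Mul(285, Pow(Add(5, -10), 2)) = Mul(285, Pow(-5, 2)) = Mul(285, 25) = 7125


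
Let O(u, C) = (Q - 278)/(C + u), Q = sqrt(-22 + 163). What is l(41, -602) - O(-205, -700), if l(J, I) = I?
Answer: -545088/905 + sqrt(141)/905 ≈ -602.29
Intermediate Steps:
Q = sqrt(141) ≈ 11.874
O(u, C) = (-278 + sqrt(141))/(C + u) (O(u, C) = (sqrt(141) - 278)/(C + u) = (-278 + sqrt(141))/(C + u))
l(41, -602) - O(-205, -700) = -602 - (-278 + sqrt(141))/(-700 - 205) = -602 - (-278 + sqrt(141))/(-905) = -602 - (-1)*(-278 + sqrt(141))/905 = -602 - (278/905 - sqrt(141)/905) = -602 + (-278/905 + sqrt(141)/905) = -545088/905 + sqrt(141)/905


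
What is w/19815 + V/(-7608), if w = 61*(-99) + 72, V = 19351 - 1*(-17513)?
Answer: -10775793/2093785 ≈ -5.1466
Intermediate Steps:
V = 36864 (V = 19351 + 17513 = 36864)
w = -5967 (w = -6039 + 72 = -5967)
w/19815 + V/(-7608) = -5967/19815 + 36864/(-7608) = -5967*1/19815 + 36864*(-1/7608) = -1989/6605 - 1536/317 = -10775793/2093785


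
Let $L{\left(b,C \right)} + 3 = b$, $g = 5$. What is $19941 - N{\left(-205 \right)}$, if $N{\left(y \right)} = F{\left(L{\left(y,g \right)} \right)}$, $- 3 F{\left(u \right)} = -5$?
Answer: $\frac{59818}{3} \approx 19939.0$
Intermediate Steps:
$L{\left(b,C \right)} = -3 + b$
$F{\left(u \right)} = \frac{5}{3}$ ($F{\left(u \right)} = \left(- \frac{1}{3}\right) \left(-5\right) = \frac{5}{3}$)
$N{\left(y \right)} = \frac{5}{3}$
$19941 - N{\left(-205 \right)} = 19941 - \frac{5}{3} = \frac{59818}{3}$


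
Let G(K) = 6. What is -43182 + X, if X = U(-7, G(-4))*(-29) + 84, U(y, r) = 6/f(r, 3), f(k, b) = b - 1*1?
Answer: -43185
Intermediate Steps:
f(k, b) = -1 + b (f(k, b) = b - 1 = -1 + b)
U(y, r) = 3 (U(y, r) = 6/(-1 + 3) = 6/2 = 6*(1/2) = 3)
X = -3 (X = 3*(-29) + 84 = -87 + 84 = -3)
-43182 + X = -43182 - 3 = -43185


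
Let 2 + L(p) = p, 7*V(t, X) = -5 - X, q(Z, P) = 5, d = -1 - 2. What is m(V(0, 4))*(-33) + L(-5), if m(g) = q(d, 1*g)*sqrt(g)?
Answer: -7 - 495*I*sqrt(7)/7 ≈ -7.0 - 187.09*I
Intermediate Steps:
d = -3
V(t, X) = -5/7 - X/7 (V(t, X) = (-5 - X)/7 = -5/7 - X/7)
L(p) = -2 + p
m(g) = 5*sqrt(g)
m(V(0, 4))*(-33) + L(-5) = (5*sqrt(-5/7 - 1/7*4))*(-33) + (-2 - 5) = (5*sqrt(-5/7 - 4/7))*(-33) - 7 = (5*sqrt(-9/7))*(-33) - 7 = (5*(3*I*sqrt(7)/7))*(-33) - 7 = (15*I*sqrt(7)/7)*(-33) - 7 = -495*I*sqrt(7)/7 - 7 = -7 - 495*I*sqrt(7)/7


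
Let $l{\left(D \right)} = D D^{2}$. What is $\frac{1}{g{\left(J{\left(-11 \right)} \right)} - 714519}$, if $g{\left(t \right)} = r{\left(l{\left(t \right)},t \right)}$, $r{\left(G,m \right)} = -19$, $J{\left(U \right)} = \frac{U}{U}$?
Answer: $- \frac{1}{714538} \approx -1.3995 \cdot 10^{-6}$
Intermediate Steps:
$J{\left(U \right)} = 1$
$l{\left(D \right)} = D^{3}$
$g{\left(t \right)} = -19$
$\frac{1}{g{\left(J{\left(-11 \right)} \right)} - 714519} = \frac{1}{-19 - 714519} = \frac{1}{-714538} = - \frac{1}{714538}$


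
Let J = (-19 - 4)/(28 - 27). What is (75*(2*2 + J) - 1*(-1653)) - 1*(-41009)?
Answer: 41237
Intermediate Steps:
J = -23 (J = -23/1 = -23*1 = -23)
(75*(2*2 + J) - 1*(-1653)) - 1*(-41009) = (75*(2*2 - 23) - 1*(-1653)) - 1*(-41009) = (75*(4 - 23) + 1653) + 41009 = (75*(-19) + 1653) + 41009 = (-1425 + 1653) + 41009 = 228 + 41009 = 41237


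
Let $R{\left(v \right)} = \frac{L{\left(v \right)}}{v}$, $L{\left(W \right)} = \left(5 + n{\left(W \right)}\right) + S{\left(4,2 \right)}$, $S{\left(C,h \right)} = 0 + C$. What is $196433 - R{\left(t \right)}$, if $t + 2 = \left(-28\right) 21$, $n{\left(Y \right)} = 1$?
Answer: $\frac{11589548}{59} \approx 1.9643 \cdot 10^{5}$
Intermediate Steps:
$t = -590$ ($t = -2 - 588 = -590$)
$S{\left(C,h \right)} = C$
$L{\left(W \right)} = 10$ ($L{\left(W \right)} = \left(5 + 1\right) + 4 = 6 + 4 = 10$)
$R{\left(v \right)} = \frac{10}{v}$
$196433 - R{\left(t \right)} = 196433 - \frac{10}{-590} = 196433 - 10 \left(- \frac{1}{590}\right) = 196433 - - \frac{1}{59} = 196433 + \frac{1}{59} = \frac{11589548}{59}$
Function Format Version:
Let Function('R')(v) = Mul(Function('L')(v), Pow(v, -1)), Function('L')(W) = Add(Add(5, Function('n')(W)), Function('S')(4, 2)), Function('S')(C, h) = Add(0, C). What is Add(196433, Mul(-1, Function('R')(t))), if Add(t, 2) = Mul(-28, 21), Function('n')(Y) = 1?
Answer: Rational(11589548, 59) ≈ 1.9643e+5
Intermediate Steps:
t = -590 (t = Add(-2, Mul(-28, 21)) = Add(-2, -588) = -590)
Function('S')(C, h) = C
Function('L')(W) = 10 (Function('L')(W) = Add(Add(5, 1), 4) = Add(6, 4) = 10)
Function('R')(v) = Mul(10, Pow(v, -1))
Add(196433, Mul(-1, Function('R')(t))) = Add(196433, Mul(-1, Mul(10, Pow(-590, -1)))) = Add(196433, Mul(-1, Mul(10, Rational(-1, 590)))) = Add(196433, Mul(-1, Rational(-1, 59))) = Add(196433, Rational(1, 59)) = Rational(11589548, 59)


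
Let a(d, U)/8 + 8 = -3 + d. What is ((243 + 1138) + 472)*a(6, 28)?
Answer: -74120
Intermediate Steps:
a(d, U) = -88 + 8*d (a(d, U) = -64 + 8*(-3 + d) = -64 + (-24 + 8*d) = -88 + 8*d)
((243 + 1138) + 472)*a(6, 28) = ((243 + 1138) + 472)*(-88 + 8*6) = (1381 + 472)*(-88 + 48) = 1853*(-40) = -74120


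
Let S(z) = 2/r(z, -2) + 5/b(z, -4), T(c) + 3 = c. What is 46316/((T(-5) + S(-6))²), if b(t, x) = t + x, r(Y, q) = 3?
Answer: 1667376/2209 ≈ 754.81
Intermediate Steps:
T(c) = -3 + c
S(z) = ⅔ + 5/(-4 + z) (S(z) = 2/3 + 5/(z - 4) = 2*(⅓) + 5/(-4 + z) = ⅔ + 5/(-4 + z))
46316/((T(-5) + S(-6))²) = 46316/(((-3 - 5) + (7 + 2*(-6))/(3*(-4 - 6)))²) = 46316/((-8 + (⅓)*(7 - 12)/(-10))²) = 46316/((-8 + (⅓)*(-⅒)*(-5))²) = 46316/((-8 + ⅙)²) = 46316/((-47/6)²) = 46316/(2209/36) = 46316*(36/2209) = 1667376/2209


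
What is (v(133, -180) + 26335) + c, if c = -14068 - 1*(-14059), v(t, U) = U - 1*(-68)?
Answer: 26214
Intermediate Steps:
v(t, U) = 68 + U (v(t, U) = U + 68 = 68 + U)
c = -9 (c = -14068 + 14059 = -9)
(v(133, -180) + 26335) + c = ((68 - 180) + 26335) - 9 = (-112 + 26335) - 9 = 26223 - 9 = 26214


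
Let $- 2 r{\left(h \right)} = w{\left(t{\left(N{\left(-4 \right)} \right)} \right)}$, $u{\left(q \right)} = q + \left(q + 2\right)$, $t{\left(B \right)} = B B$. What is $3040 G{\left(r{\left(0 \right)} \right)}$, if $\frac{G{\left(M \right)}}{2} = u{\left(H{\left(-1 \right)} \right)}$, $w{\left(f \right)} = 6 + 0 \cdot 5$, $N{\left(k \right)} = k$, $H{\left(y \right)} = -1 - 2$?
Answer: $-24320$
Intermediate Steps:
$H{\left(y \right)} = -3$ ($H{\left(y \right)} = -1 - 2 = -3$)
$t{\left(B \right)} = B^{2}$
$w{\left(f \right)} = 6$ ($w{\left(f \right)} = 6 + 0 = 6$)
$u{\left(q \right)} = 2 + 2 q$ ($u{\left(q \right)} = q + \left(2 + q\right) = 2 + 2 q$)
$r{\left(h \right)} = -3$ ($r{\left(h \right)} = \left(- \frac{1}{2}\right) 6 = -3$)
$G{\left(M \right)} = -8$ ($G{\left(M \right)} = 2 \left(2 + 2 \left(-3\right)\right) = 2 \left(2 - 6\right) = 2 \left(-4\right) = -8$)
$3040 G{\left(r{\left(0 \right)} \right)} = 3040 \left(-8\right) = -24320$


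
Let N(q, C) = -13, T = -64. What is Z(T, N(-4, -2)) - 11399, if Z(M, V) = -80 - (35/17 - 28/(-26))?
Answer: -2537552/221 ≈ -11482.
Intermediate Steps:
Z(M, V) = -18373/221 (Z(M, V) = -80 - (35*(1/17) - 28*(-1/26)) = -80 - (35/17 + 14/13) = -80 - 1*693/221 = -80 - 693/221 = -18373/221)
Z(T, N(-4, -2)) - 11399 = -18373/221 - 11399 = -2537552/221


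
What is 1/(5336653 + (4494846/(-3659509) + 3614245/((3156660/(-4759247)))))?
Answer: -2310365135988/259890638172387535 ≈ -8.8898e-6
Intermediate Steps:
1/(5336653 + (4494846/(-3659509) + 3614245/((3156660/(-4759247))))) = 1/(5336653 + (4494846*(-1/3659509) + 3614245/((3156660*(-1/4759247))))) = 1/(5336653 + (-4494846/3659509 + 3614245/(-3156660/4759247))) = 1/(5336653 + (-4494846/3659509 + 3614245*(-4759247/3156660))) = 1/(5336653 + (-4494846/3659509 - 3440216934703/631332)) = 1/(5336653 - 12589507672238155699/2310365135988) = 1/(-259890638172387535/2310365135988) = -2310365135988/259890638172387535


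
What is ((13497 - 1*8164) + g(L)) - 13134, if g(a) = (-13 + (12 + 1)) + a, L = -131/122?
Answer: -951853/122 ≈ -7802.1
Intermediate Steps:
L = -131/122 (L = -131*1/122 = -131/122 ≈ -1.0738)
g(a) = a (g(a) = (-13 + 13) + a = 0 + a = a)
((13497 - 1*8164) + g(L)) - 13134 = ((13497 - 1*8164) - 131/122) - 13134 = ((13497 - 8164) - 131/122) - 13134 = (5333 - 131/122) - 13134 = 650495/122 - 13134 = -951853/122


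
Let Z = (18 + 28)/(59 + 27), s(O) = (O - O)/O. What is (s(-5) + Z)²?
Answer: 529/1849 ≈ 0.28610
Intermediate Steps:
s(O) = 0 (s(O) = 0/O = 0)
Z = 23/43 (Z = 46/86 = 46*(1/86) = 23/43 ≈ 0.53488)
(s(-5) + Z)² = (0 + 23/43)² = (23/43)² = 529/1849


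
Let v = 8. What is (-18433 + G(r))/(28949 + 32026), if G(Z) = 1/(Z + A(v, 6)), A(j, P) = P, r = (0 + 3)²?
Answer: -276494/914625 ≈ -0.30230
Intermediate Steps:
r = 9 (r = 3² = 9)
G(Z) = 1/(6 + Z) (G(Z) = 1/(Z + 6) = 1/(6 + Z))
(-18433 + G(r))/(28949 + 32026) = (-18433 + 1/(6 + 9))/(28949 + 32026) = (-18433 + 1/15)/60975 = (-18433 + 1/15)*(1/60975) = -276494/15*1/60975 = -276494/914625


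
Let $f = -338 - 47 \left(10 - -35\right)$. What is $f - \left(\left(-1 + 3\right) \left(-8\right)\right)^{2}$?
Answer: $-2709$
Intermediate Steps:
$f = -2453$ ($f = -338 - 47 \left(10 + 35\right) = -338 - 2115 = -2453$)
$f - \left(\left(-1 + 3\right) \left(-8\right)\right)^{2} = -2453 - \left(\left(-1 + 3\right) \left(-8\right)\right)^{2} = -2453 - \left(2 \left(-8\right)\right)^{2} = -2453 - \left(-16\right)^{2} = -2453 - 256 = -2709$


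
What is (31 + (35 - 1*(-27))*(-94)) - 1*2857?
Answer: -8654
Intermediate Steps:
(31 + (35 - 1*(-27))*(-94)) - 1*2857 = (31 + (35 + 27)*(-94)) - 2857 = (31 + 62*(-94)) - 2857 = (31 - 5828) - 2857 = -5797 - 2857 = -8654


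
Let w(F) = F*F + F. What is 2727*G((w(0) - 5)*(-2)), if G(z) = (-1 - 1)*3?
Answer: -16362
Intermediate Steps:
w(F) = F + F² (w(F) = F² + F = F + F²)
G(z) = -6 (G(z) = -2*3 = -6)
2727*G((w(0) - 5)*(-2)) = 2727*(-6) = -16362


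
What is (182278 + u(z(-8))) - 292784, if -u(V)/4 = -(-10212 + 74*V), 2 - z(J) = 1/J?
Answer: -150725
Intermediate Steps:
z(J) = 2 - 1/J
u(V) = -40848 + 296*V (u(V) = -(-296)/(1/(-138 + V)) = -(-296)*(-138 + V) = -4*(10212 - 74*V) = -40848 + 296*V)
(182278 + u(z(-8))) - 292784 = (182278 + (-40848 + 296*(2 - 1/(-8)))) - 292784 = (182278 + (-40848 + 296*(2 - 1*(-1/8)))) - 292784 = (182278 + (-40848 + 296*(2 + 1/8))) - 292784 = (182278 + (-40848 + 296*(17/8))) - 292784 = (182278 + (-40848 + 629)) - 292784 = (182278 - 40219) - 292784 = 142059 - 292784 = -150725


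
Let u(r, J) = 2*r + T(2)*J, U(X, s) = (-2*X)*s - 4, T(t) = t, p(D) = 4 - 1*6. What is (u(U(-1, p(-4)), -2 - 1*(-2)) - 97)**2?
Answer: 12769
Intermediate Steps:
p(D) = -2 (p(D) = 4 - 6 = -2)
U(X, s) = -4 - 2*X*s (U(X, s) = -2*X*s - 4 = -4 - 2*X*s)
u(r, J) = 2*J + 2*r (u(r, J) = 2*r + 2*J = 2*J + 2*r)
(u(U(-1, p(-4)), -2 - 1*(-2)) - 97)**2 = ((2*(-2 - 1*(-2)) + 2*(-4 - 2*(-1)*(-2))) - 97)**2 = ((2*(-2 + 2) + 2*(-4 - 4)) - 97)**2 = ((2*0 + 2*(-8)) - 97)**2 = ((0 - 16) - 97)**2 = (-16 - 97)**2 = (-113)**2 = 12769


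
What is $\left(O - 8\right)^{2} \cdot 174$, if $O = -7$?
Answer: $39150$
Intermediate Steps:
$\left(O - 8\right)^{2} \cdot 174 = \left(-7 - 8\right)^{2} \cdot 174 = \left(-15\right)^{2} \cdot 174 = 225 \cdot 174 = 39150$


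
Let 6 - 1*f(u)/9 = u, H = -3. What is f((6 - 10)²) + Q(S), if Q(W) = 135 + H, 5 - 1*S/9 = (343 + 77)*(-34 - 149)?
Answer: 42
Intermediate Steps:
f(u) = 54 - 9*u
S = 691785 (S = 45 - 9*(343 + 77)*(-34 - 149) = 45 - 3780*(-183) = 45 - 9*(-76860) = 45 + 691740 = 691785)
Q(W) = 132 (Q(W) = 135 - 3 = 132)
f((6 - 10)²) + Q(S) = (54 - 9*(6 - 10)²) + 132 = (54 - 9*(-4)²) + 132 = (54 - 9*16) + 132 = (54 - 144) + 132 = -90 + 132 = 42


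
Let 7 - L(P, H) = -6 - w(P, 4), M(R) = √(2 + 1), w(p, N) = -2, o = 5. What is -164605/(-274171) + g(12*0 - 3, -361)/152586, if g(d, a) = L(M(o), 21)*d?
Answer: 8369123629/13944885402 ≈ 0.60016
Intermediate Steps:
M(R) = √3
L(P, H) = 11 (L(P, H) = 7 - (-6 - 1*(-2)) = 7 - (-6 + 2) = 7 - 1*(-4) = 7 + 4 = 11)
g(d, a) = 11*d
-164605/(-274171) + g(12*0 - 3, -361)/152586 = -164605/(-274171) + (11*(12*0 - 3))/152586 = -164605*(-1/274171) + (11*(0 - 3))*(1/152586) = 164605/274171 + (11*(-3))*(1/152586) = 164605/274171 - 33*1/152586 = 164605/274171 - 11/50862 = 8369123629/13944885402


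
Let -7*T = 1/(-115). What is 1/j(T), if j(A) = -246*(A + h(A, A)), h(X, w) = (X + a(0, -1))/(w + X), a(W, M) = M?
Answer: 805/79607814 ≈ 1.0112e-5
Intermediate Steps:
h(X, w) = (-1 + X)/(X + w) (h(X, w) = (X - 1)/(w + X) = (-1 + X)/(X + w))
T = 1/805 (T = -1/7/(-115) = -1/7*(-1/115) = 1/805 ≈ 0.0012422)
j(A) = -246*A - 123*(-1 + A)/A (j(A) = -246*(A + (-1 + A)/(A + A)) = -246*(A + (-1 + A)/((2*A))) = -246*(A + (1/(2*A))*(-1 + A)) = -246*(A + (-1 + A)/(2*A)) = -246*A - 123*(-1 + A)/A)
1/j(T) = 1/(-123 - 246*1/805 + 123/(1/805)) = 1/(-123 - 246/805 + 123*805) = 1/(-123 - 246/805 + 99015) = 1/(79607814/805) = 805/79607814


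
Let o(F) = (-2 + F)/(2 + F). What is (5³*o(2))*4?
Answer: 0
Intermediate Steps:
o(F) = (-2 + F)/(2 + F)
(5³*o(2))*4 = (5³*((-2 + 2)/(2 + 2)))*4 = (125*(0/4))*4 = (125*((¼)*0))*4 = (125*0)*4 = 0*4 = 0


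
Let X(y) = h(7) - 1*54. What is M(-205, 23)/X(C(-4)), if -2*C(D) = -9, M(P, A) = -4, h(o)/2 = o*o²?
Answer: -1/158 ≈ -0.0063291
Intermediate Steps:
h(o) = 2*o³ (h(o) = 2*(o*o²) = 2*o³)
C(D) = 9/2 (C(D) = -½*(-9) = 9/2)
X(y) = 632 (X(y) = 2*7³ - 1*54 = 2*343 - 54 = 686 - 54 = 632)
M(-205, 23)/X(C(-4)) = -4/632 = -4*1/632 = -1/158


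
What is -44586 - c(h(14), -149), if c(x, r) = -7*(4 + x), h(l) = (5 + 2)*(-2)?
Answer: -44656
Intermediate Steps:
h(l) = -14 (h(l) = 7*(-2) = -14)
c(x, r) = -28 - 7*x
-44586 - c(h(14), -149) = -44586 - (-28 - 7*(-14)) = -44586 - (-28 + 98) = -44586 - 1*70 = -44586 - 70 = -44656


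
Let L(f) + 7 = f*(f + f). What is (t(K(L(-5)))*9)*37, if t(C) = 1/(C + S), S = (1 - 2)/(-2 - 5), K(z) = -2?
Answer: -2331/13 ≈ -179.31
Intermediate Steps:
L(f) = -7 + 2*f**2 (L(f) = -7 + f*(f + f) = -7 + f*(2*f) = -7 + 2*f**2)
S = 1/7 (S = -1/(-7) = -1*(-1/7) = 1/7 ≈ 0.14286)
t(C) = 1/(1/7 + C) (t(C) = 1/(C + 1/7) = 1/(1/7 + C))
(t(K(L(-5)))*9)*37 = ((7/(1 + 7*(-2)))*9)*37 = ((7/(1 - 14))*9)*37 = ((7/(-13))*9)*37 = ((7*(-1/13))*9)*37 = -7/13*9*37 = -63/13*37 = -2331/13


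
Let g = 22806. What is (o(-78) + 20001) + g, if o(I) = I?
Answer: 42729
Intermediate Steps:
(o(-78) + 20001) + g = (-78 + 20001) + 22806 = 19923 + 22806 = 42729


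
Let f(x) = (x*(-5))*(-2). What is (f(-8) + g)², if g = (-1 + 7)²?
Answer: 1936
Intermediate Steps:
g = 36 (g = 6² = 36)
f(x) = 10*x (f(x) = -5*x*(-2) = 10*x)
(f(-8) + g)² = (10*(-8) + 36)² = (-80 + 36)² = (-44)² = 1936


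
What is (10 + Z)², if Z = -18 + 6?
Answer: 4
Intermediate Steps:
Z = -12
(10 + Z)² = (10 - 12)² = (-2)² = 4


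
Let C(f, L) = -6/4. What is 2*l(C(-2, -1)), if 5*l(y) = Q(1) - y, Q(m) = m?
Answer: 1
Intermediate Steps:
C(f, L) = -3/2 (C(f, L) = -6*1/4 = -3/2)
l(y) = 1/5 - y/5 (l(y) = (1 - y)/5 = 1/5 - y/5)
2*l(C(-2, -1)) = 2*(1/5 - 1/5*(-3/2)) = 2*(1/5 + 3/10) = 2*(1/2) = 1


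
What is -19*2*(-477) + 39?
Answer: 18165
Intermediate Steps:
-19*2*(-477) + 39 = -38*(-477) + 39 = 18126 + 39 = 18165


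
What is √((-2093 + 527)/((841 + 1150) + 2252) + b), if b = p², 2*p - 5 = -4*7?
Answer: 59*√2728249/8486 ≈ 11.484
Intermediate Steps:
p = -23/2 (p = 5/2 + (-4*7)/2 = 5/2 + (½)*(-28) = 5/2 - 14 = -23/2 ≈ -11.500)
b = 529/4 (b = (-23/2)² = 529/4 ≈ 132.25)
√((-2093 + 527)/((841 + 1150) + 2252) + b) = √((-2093 + 527)/((841 + 1150) + 2252) + 529/4) = √(-1566/(1991 + 2252) + 529/4) = √(-1566/4243 + 529/4) = √(2238283/16972) = 59*√2728249/8486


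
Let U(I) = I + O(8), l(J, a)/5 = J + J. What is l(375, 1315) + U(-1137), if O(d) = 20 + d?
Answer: 2641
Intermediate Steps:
l(J, a) = 10*J (l(J, a) = 5*(J + J) = 5*(2*J) = 10*J)
U(I) = 28 + I (U(I) = I + (20 + 8) = I + 28 = 28 + I)
l(375, 1315) + U(-1137) = 10*375 + (28 - 1137) = 3750 - 1109 = 2641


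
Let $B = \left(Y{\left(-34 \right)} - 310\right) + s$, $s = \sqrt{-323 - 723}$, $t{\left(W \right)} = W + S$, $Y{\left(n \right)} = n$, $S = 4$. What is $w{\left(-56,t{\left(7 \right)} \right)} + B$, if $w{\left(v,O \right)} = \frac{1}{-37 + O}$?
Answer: $- \frac{8945}{26} + i \sqrt{1046} \approx -344.04 + 32.342 i$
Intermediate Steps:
$t{\left(W \right)} = 4 + W$ ($t{\left(W \right)} = W + 4 = 4 + W$)
$s = i \sqrt{1046}$ ($s = \sqrt{-1046} = i \sqrt{1046} \approx 32.342 i$)
$B = -344 + i \sqrt{1046}$ ($B = \left(-34 - 310\right) + i \sqrt{1046} = -344 + i \sqrt{1046} \approx -344.0 + 32.342 i$)
$w{\left(-56,t{\left(7 \right)} \right)} + B = \frac{1}{-37 + \left(4 + 7\right)} - \left(344 - i \sqrt{1046}\right) = \frac{1}{-37 + 11} - \left(344 - i \sqrt{1046}\right) = \frac{1}{-26} - \left(344 - i \sqrt{1046}\right) = - \frac{1}{26} - \left(344 - i \sqrt{1046}\right) = - \frac{8945}{26} + i \sqrt{1046}$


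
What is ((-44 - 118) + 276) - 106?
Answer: 8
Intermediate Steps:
((-44 - 118) + 276) - 106 = (-162 + 276) - 106 = 114 - 106 = 8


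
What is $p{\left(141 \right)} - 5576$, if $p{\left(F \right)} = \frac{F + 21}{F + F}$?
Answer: $- \frac{262045}{47} \approx -5575.4$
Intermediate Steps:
$p{\left(F \right)} = \frac{21 + F}{2 F}$
$p{\left(141 \right)} - 5576 = \frac{21 + 141}{2 \cdot 141} - 5576 = \frac{1}{2} \cdot \frac{1}{141} \cdot 162 - 5576 = \frac{27}{47} - 5576 = - \frac{262045}{47}$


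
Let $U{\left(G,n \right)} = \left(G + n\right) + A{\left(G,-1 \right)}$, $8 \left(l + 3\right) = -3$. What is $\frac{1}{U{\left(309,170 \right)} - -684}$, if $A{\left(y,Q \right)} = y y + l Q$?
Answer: $\frac{8}{773179} \approx 1.0347 \cdot 10^{-5}$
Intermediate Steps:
$l = - \frac{27}{8}$ ($l = -3 + \frac{1}{8} \left(-3\right) = -3 - \frac{3}{8} = - \frac{27}{8} \approx -3.375$)
$A{\left(y,Q \right)} = y^{2} - \frac{27 Q}{8}$ ($A{\left(y,Q \right)} = y y - \frac{27 Q}{8} = y^{2} - \frac{27 Q}{8}$)
$U{\left(G,n \right)} = \frac{27}{8} + G + n + G^{2}$ ($U{\left(G,n \right)} = \left(G + n\right) + \left(G^{2} - - \frac{27}{8}\right) = \left(G + n\right) + \left(G^{2} + \frac{27}{8}\right) = \left(G + n\right) + \left(\frac{27}{8} + G^{2}\right) = \frac{27}{8} + G + n + G^{2}$)
$\frac{1}{U{\left(309,170 \right)} - -684} = \frac{1}{\left(\frac{27}{8} + 309 + 170 + 309^{2}\right) - -684} = \frac{1}{\left(\frac{27}{8} + 309 + 170 + 95481\right) + 684} = \frac{1}{\frac{767707}{8} + 684} = \frac{1}{\frac{773179}{8}} = \frac{8}{773179}$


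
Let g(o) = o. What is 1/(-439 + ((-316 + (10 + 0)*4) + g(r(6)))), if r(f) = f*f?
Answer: -1/679 ≈ -0.0014728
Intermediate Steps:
r(f) = f²
1/(-439 + ((-316 + (10 + 0)*4) + g(r(6)))) = 1/(-439 + ((-316 + (10 + 0)*4) + 6²)) = 1/(-439 + ((-316 + 10*4) + 36)) = 1/(-439 + ((-316 + 40) + 36)) = 1/(-439 + (-276 + 36)) = 1/(-439 - 240) = 1/(-679) = -1/679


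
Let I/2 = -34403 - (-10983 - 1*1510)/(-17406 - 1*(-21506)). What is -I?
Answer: 141039807/2050 ≈ 68800.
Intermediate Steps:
I = -141039807/2050 (I = 2*(-34403 - (-10983 - 1*1510)/(-17406 - 1*(-21506))) = 2*(-34403 - (-10983 - 1510)/(-17406 + 21506)) = 2*(-34403 - (-12493)/4100) = 2*(-34403 - 1*(-12493/4100)) = 2*(-34403 + 12493/4100) = 2*(-141039807/4100) = -141039807/2050 ≈ -68800.)
-I = -1*(-141039807/2050) = 141039807/2050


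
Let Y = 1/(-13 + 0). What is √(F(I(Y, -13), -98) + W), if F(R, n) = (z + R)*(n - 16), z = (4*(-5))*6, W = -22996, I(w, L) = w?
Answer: I*√1572922/13 ≈ 96.474*I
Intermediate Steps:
Y = -1/13 (Y = 1/(-13) = -1/13 ≈ -0.076923)
z = -120 (z = -20*6 = -120)
F(R, n) = (-120 + R)*(-16 + n) (F(R, n) = (-120 + R)*(n - 16) = (-120 + R)*(-16 + n))
√(F(I(Y, -13), -98) + W) = √((1920 - 120*(-98) - 16*(-1/13) - 1/13*(-98)) - 22996) = √((1920 + 11760 + 16/13 + 98/13) - 22996) = √(177954/13 - 22996) = √(-120994/13) = I*√1572922/13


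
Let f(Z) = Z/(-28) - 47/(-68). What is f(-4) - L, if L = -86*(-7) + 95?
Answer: -331375/476 ≈ -696.17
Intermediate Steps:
f(Z) = 47/68 - Z/28 (f(Z) = Z*(-1/28) - 47*(-1/68) = -Z/28 + 47/68 = 47/68 - Z/28)
L = 697 (L = 602 + 95 = 697)
f(-4) - L = (47/68 - 1/28*(-4)) - 1*697 = (47/68 + ⅐) - 697 = 397/476 - 697 = -331375/476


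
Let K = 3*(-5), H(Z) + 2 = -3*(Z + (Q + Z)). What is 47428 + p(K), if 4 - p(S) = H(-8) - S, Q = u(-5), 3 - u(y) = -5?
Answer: 47395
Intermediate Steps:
u(y) = 8 (u(y) = 3 - 1*(-5) = 3 + 5 = 8)
Q = 8
H(Z) = -26 - 6*Z (H(Z) = -2 - 3*(Z + (8 + Z)) = -2 - 3*(8 + 2*Z) = -2 + (-24 - 6*Z) = -26 - 6*Z)
K = -15
p(S) = -18 + S (p(S) = 4 - ((-26 - 6*(-8)) - S) = 4 - ((-26 + 48) - S) = 4 - (22 - S) = 4 + (-22 + S) = -18 + S)
47428 + p(K) = 47428 + (-18 - 15) = 47428 - 33 = 47395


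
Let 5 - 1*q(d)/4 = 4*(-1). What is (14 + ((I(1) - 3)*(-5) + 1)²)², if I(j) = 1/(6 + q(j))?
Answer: 220510072225/3111696 ≈ 70865.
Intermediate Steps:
q(d) = 36 (q(d) = 20 - 16*(-1) = 20 - 4*(-4) = 20 + 16 = 36)
I(j) = 1/42 (I(j) = 1/(6 + 36) = 1/42)
(14 + ((I(1) - 3)*(-5) + 1)²)² = (14 + ((1/42 - 3)*(-5) + 1)²)² = (14 + (-125/42*(-5) + 1)²)² = (14 + (625/42 + 1)²)² = (14 + (667/42)²)² = (14 + 444889/1764)² = (469585/1764)² = 220510072225/3111696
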